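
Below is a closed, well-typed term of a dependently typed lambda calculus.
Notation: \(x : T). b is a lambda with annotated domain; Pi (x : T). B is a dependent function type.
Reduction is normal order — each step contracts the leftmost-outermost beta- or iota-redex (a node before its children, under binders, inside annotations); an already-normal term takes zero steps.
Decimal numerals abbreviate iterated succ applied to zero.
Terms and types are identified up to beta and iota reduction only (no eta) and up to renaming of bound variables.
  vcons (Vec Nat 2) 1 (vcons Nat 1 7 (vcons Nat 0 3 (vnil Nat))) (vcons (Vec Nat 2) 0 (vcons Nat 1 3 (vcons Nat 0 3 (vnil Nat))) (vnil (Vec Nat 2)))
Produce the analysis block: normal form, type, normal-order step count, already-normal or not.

resulting normal form:
  vcons (Vec Nat 2) 1 (vcons Nat 1 7 (vcons Nat 0 3 (vnil Nat))) (vcons (Vec Nat 2) 0 (vcons Nat 1 3 (vcons Nat 0 3 (vnil Nat))) (vnil (Vec Nat 2)))
inferred type:
  Vec (Vec Nat 2) 2
normal-order step count: 0
already normal: yes


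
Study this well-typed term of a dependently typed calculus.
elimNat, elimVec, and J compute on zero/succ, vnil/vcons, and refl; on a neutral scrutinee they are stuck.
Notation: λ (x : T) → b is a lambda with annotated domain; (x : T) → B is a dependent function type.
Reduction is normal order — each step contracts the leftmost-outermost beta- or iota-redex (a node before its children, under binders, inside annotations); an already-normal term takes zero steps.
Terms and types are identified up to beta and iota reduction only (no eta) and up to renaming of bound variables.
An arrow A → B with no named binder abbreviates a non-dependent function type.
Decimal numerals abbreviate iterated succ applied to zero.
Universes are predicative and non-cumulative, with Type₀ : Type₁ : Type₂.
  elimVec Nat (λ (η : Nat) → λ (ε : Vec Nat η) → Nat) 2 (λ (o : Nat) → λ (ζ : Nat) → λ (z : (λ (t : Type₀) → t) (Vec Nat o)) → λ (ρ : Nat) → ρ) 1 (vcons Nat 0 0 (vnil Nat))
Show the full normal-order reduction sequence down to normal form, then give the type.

normal-order reduction sequence:
  elimVec Nat (λ (η : Nat) → λ (ε : Vec Nat η) → Nat) 2 (λ (o : Nat) → λ (ζ : Nat) → λ (z : (λ (t : Type₀) → t) (Vec Nat o)) → λ (ρ : Nat) → ρ) 1 (vcons Nat 0 0 (vnil Nat))
  ~> (λ (η : Nat) → λ (ε : Nat) → λ (o : (λ (ζ : Type₀) → ζ) (Vec Nat η)) → λ (z : Nat) → z) 0 0 (vnil Nat) (elimVec Nat (λ (t : Nat) → λ (ρ : Vec Nat t) → Nat) 2 (λ (s : Nat) → λ (δ : Nat) → λ (μ : (λ (γ : Type₀) → γ) (Vec Nat s)) → λ (d : Nat) → d) 0 (vnil Nat))
  ~> (λ (η : Nat) → λ (ε : (λ (o : Type₀) → o) (Vec Nat 0)) → λ (ζ : Nat) → ζ) 0 (vnil Nat) (elimVec Nat (λ (z : Nat) → λ (t : Vec Nat z) → Nat) 2 (λ (ρ : Nat) → λ (s : Nat) → λ (δ : (λ (μ : Type₀) → μ) (Vec Nat ρ)) → λ (γ : Nat) → γ) 0 (vnil Nat))
  ~> (λ (η : (λ (ε : Type₀) → ε) (Vec Nat 0)) → λ (o : Nat) → o) (vnil Nat) (elimVec Nat (λ (ζ : Nat) → λ (z : Vec Nat ζ) → Nat) 2 (λ (t : Nat) → λ (ρ : Nat) → λ (s : (λ (δ : Type₀) → δ) (Vec Nat t)) → λ (μ : Nat) → μ) 0 (vnil Nat))
  ~> (λ (η : Nat) → η) (elimVec Nat (λ (ε : Nat) → λ (o : Vec Nat ε) → Nat) 2 (λ (ζ : Nat) → λ (z : Nat) → λ (t : (λ (ρ : Type₀) → ρ) (Vec Nat ζ)) → λ (s : Nat) → s) 0 (vnil Nat))
  ~> elimVec Nat (λ (η : Nat) → λ (ε : Vec Nat η) → Nat) 2 (λ (o : Nat) → λ (ζ : Nat) → λ (z : (λ (t : Type₀) → t) (Vec Nat o)) → λ (ρ : Nat) → ρ) 0 (vnil Nat)
  ~> 2
the term's type:
  Nat


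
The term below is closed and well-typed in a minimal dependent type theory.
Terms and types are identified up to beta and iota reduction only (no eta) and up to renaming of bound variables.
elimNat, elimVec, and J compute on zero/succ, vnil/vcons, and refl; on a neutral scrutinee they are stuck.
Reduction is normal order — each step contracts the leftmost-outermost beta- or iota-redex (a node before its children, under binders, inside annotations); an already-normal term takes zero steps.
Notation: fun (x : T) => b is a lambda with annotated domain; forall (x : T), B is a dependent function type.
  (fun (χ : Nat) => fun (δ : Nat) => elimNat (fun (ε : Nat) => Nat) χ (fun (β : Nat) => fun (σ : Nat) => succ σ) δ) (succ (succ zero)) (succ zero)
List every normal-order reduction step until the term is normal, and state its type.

normal-order reduction:
  (fun (χ : Nat) => fun (δ : Nat) => elimNat (fun (ε : Nat) => Nat) χ (fun (β : Nat) => fun (σ : Nat) => succ σ) δ) (succ (succ zero)) (succ zero)
  ~> (fun (χ : Nat) => elimNat (fun (δ : Nat) => Nat) (succ (succ zero)) (fun (ε : Nat) => fun (β : Nat) => succ β) χ) (succ zero)
  ~> elimNat (fun (χ : Nat) => Nat) (succ (succ zero)) (fun (δ : Nat) => fun (ε : Nat) => succ ε) (succ zero)
  ~> (fun (χ : Nat) => fun (δ : Nat) => succ δ) zero (elimNat (fun (ε : Nat) => Nat) (succ (succ zero)) (fun (β : Nat) => fun (σ : Nat) => succ σ) zero)
  ~> (fun (χ : Nat) => succ χ) (elimNat (fun (δ : Nat) => Nat) (succ (succ zero)) (fun (ε : Nat) => fun (β : Nat) => succ β) zero)
  ~> succ (elimNat (fun (χ : Nat) => Nat) (succ (succ zero)) (fun (δ : Nat) => fun (ε : Nat) => succ ε) zero)
  ~> succ (succ (succ zero))
type:
  Nat


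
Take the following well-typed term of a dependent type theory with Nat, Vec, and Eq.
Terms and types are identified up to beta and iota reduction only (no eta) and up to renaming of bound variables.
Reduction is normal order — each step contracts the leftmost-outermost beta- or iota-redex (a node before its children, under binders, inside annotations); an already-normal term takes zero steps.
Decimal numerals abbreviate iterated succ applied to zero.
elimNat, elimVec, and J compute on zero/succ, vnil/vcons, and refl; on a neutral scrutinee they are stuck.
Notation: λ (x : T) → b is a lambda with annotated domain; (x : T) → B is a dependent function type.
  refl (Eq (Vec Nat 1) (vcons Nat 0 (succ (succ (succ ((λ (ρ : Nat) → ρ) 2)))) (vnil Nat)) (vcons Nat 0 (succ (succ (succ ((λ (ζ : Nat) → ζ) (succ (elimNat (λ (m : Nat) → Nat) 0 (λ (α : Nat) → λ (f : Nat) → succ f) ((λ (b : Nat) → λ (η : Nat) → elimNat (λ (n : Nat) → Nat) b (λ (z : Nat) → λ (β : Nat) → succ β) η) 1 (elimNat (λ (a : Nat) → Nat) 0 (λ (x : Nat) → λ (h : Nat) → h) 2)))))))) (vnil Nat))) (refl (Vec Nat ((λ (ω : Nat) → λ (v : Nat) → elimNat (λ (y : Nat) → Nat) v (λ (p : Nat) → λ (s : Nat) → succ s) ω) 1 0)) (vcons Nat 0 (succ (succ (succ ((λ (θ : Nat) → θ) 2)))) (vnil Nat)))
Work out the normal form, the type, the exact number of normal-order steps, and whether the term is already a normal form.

normal form:
  refl (Eq (Vec Nat 1) (vcons Nat 0 5 (vnil Nat)) (vcons Nat 0 5 (vnil Nat))) (refl (Vec Nat 1) (vcons Nat 0 5 (vnil Nat)))
the term's type:
  Eq (Eq (Vec Nat 1) (vcons Nat 0 5 (vnil Nat)) (vcons Nat 0 5 (vnil Nat))) (refl (Vec Nat 1) (vcons Nat 0 5 (vnil Nat))) (refl (Vec Nat 1) (vcons Nat 0 5 (vnil Nat)))
steps to reach normal form (normal order): 23
term was already normal: no
first contracted redex: a beta-redex


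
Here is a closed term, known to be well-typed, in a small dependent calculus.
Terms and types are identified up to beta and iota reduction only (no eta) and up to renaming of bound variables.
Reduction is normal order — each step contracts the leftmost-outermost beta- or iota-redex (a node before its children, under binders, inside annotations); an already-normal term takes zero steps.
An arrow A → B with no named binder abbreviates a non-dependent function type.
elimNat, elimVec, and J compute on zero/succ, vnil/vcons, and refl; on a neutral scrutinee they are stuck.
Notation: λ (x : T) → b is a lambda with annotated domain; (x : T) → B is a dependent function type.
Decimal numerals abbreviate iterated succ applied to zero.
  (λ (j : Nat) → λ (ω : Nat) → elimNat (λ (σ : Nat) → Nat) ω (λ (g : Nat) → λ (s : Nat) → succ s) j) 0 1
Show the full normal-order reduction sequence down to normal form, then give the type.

reduction (normal order):
  (λ (j : Nat) → λ (ω : Nat) → elimNat (λ (σ : Nat) → Nat) ω (λ (g : Nat) → λ (s : Nat) → succ s) j) 0 1
  ~> (λ (j : Nat) → elimNat (λ (ω : Nat) → Nat) j (λ (σ : Nat) → λ (g : Nat) → succ g) 0) 1
  ~> elimNat (λ (j : Nat) → Nat) 1 (λ (ω : Nat) → λ (σ : Nat) → succ σ) 0
  ~> 1
inferred type:
  Nat


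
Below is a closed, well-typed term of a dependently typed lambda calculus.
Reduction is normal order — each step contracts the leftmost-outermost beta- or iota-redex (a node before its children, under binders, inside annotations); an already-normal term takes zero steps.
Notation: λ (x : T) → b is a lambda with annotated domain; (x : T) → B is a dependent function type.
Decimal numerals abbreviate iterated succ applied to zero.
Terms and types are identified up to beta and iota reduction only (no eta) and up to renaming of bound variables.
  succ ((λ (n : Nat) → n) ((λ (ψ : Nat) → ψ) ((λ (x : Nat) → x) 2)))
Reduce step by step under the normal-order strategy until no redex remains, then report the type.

reduction (normal order):
  succ ((λ (n : Nat) → n) ((λ (ψ : Nat) → ψ) ((λ (x : Nat) → x) 2)))
  ~> succ ((λ (n : Nat) → n) ((λ (ψ : Nat) → ψ) 2))
  ~> succ ((λ (n : Nat) → n) 2)
  ~> 3
type:
  Nat


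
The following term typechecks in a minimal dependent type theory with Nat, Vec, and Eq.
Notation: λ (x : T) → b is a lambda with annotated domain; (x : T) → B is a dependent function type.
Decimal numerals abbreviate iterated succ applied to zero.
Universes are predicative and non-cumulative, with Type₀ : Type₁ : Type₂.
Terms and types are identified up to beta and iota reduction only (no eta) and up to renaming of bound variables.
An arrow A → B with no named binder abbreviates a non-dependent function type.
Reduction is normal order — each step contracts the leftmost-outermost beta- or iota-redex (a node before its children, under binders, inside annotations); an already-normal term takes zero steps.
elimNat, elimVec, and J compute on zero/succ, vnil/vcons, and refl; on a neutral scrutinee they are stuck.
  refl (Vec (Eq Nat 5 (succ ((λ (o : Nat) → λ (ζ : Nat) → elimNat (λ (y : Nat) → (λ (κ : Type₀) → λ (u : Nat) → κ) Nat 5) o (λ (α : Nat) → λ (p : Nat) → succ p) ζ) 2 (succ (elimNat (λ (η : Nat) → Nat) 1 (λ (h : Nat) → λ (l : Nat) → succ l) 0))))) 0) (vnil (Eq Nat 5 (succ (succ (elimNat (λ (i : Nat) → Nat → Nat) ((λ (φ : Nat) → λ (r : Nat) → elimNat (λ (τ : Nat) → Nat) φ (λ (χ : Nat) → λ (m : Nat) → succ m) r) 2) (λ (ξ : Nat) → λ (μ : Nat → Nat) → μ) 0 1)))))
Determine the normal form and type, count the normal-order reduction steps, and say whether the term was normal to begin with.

normal form:
  refl (Vec (Eq Nat 5 5) 0) (vnil (Eq Nat 5 5))
type:
  Eq (Vec (Eq Nat 5 5) 0) (vnil (Eq Nat 5 5)) (vnil (Eq Nat 5 5))
normal-order step count: 19
already normal: no
first contracted redex: a beta-redex


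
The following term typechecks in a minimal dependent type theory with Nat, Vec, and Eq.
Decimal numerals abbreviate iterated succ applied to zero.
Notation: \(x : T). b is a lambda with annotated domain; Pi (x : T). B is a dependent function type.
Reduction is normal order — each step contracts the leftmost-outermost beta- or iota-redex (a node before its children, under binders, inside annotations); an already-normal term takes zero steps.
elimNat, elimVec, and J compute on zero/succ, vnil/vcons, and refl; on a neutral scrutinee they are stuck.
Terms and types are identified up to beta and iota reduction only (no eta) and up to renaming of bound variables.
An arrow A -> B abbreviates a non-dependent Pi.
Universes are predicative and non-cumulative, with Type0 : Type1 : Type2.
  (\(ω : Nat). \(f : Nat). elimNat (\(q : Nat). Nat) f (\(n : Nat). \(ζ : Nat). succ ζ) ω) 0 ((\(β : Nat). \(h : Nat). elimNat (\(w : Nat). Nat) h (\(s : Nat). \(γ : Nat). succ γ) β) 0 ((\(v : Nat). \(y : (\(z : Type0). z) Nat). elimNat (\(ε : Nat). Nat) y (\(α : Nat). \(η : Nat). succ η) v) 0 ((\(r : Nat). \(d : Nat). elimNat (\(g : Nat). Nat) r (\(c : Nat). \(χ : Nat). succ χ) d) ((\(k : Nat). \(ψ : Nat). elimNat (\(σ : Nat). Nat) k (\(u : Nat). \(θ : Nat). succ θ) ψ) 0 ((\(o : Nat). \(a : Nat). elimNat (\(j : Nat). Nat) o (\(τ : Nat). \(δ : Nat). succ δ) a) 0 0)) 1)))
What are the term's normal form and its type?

resulting normal form:
  1
inferred type:
  Nat


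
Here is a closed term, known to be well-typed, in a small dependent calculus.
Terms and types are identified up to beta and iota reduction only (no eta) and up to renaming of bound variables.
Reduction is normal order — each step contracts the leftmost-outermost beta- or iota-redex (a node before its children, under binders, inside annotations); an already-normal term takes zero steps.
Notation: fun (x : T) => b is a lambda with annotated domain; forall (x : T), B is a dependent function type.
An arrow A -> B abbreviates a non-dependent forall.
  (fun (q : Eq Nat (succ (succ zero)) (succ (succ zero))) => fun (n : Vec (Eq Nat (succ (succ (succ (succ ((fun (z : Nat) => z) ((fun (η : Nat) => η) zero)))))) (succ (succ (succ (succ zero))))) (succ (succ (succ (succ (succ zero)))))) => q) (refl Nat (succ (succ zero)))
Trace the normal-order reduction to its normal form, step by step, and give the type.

reduction (normal order):
  (fun (q : Eq Nat (succ (succ zero)) (succ (succ zero))) => fun (n : Vec (Eq Nat (succ (succ (succ (succ ((fun (z : Nat) => z) ((fun (η : Nat) => η) zero)))))) (succ (succ (succ (succ zero))))) (succ (succ (succ (succ (succ zero)))))) => q) (refl Nat (succ (succ zero)))
  ~> fun (q : Vec (Eq Nat (succ (succ (succ (succ ((fun (n : Nat) => n) ((fun (z : Nat) => z) zero)))))) (succ (succ (succ (succ zero))))) (succ (succ (succ (succ (succ zero)))))) => refl Nat (succ (succ zero))
  ~> fun (q : Vec (Eq Nat (succ (succ (succ (succ ((fun (n : Nat) => n) zero))))) (succ (succ (succ (succ zero))))) (succ (succ (succ (succ (succ zero)))))) => refl Nat (succ (succ zero))
  ~> fun (q : Vec (Eq Nat (succ (succ (succ (succ zero)))) (succ (succ (succ (succ zero))))) (succ (succ (succ (succ (succ zero)))))) => refl Nat (succ (succ zero))
inferred type:
  Vec (Eq Nat (succ (succ (succ (succ zero)))) (succ (succ (succ (succ zero))))) (succ (succ (succ (succ (succ zero))))) -> Eq Nat (succ (succ zero)) (succ (succ zero))


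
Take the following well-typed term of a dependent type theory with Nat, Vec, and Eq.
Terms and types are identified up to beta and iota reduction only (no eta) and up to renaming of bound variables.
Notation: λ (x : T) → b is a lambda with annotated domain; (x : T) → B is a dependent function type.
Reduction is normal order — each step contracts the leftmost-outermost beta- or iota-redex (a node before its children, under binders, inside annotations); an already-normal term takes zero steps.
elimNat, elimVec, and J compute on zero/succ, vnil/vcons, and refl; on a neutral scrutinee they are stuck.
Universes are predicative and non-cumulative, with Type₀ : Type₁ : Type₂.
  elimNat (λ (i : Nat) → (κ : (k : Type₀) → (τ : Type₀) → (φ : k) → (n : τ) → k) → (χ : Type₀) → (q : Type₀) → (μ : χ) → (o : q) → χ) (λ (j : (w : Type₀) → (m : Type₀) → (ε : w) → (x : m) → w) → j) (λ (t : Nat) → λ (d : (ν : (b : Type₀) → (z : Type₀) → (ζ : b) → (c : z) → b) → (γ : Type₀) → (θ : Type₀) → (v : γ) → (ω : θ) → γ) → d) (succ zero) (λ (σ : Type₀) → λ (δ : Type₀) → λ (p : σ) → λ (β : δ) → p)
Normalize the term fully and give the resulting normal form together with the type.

reduced normal form:
  λ (i : Type₀) → λ (κ : Type₀) → λ (k : i) → λ (τ : κ) → k
type:
  (i : Type₀) → (κ : Type₀) → (k : i) → (τ : κ) → i
observation: normalization takes exactly 5 steps under the normal-order strategy.


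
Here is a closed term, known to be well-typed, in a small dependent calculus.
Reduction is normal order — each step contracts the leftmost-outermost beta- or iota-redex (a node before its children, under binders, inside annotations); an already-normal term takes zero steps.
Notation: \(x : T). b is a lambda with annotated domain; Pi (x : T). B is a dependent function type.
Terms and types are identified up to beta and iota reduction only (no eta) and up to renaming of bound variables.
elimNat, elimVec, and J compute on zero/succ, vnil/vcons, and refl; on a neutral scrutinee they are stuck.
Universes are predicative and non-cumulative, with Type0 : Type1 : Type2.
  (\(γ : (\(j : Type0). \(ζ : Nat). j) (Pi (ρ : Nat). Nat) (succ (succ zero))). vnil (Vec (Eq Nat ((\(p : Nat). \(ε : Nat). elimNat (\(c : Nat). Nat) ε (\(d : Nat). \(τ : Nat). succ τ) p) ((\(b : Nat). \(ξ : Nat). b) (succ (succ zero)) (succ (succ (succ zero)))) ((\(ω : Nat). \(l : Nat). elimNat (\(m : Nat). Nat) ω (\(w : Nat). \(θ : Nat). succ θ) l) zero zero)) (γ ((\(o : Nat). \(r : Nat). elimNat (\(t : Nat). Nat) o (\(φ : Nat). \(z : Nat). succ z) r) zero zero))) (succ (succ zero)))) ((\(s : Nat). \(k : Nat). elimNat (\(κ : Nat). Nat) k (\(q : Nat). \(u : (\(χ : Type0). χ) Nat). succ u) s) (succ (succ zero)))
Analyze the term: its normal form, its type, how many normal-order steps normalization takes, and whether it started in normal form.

resulting normal form:
  vnil (Vec (Eq Nat (succ (succ zero)) (succ (succ zero))) (succ (succ zero)))
the term's type:
  Vec (Vec (Eq Nat (succ (succ zero)) (succ (succ zero))) (succ (succ zero))) zero
normal-order step count: 27
already normal: no
first redex: a beta-redex


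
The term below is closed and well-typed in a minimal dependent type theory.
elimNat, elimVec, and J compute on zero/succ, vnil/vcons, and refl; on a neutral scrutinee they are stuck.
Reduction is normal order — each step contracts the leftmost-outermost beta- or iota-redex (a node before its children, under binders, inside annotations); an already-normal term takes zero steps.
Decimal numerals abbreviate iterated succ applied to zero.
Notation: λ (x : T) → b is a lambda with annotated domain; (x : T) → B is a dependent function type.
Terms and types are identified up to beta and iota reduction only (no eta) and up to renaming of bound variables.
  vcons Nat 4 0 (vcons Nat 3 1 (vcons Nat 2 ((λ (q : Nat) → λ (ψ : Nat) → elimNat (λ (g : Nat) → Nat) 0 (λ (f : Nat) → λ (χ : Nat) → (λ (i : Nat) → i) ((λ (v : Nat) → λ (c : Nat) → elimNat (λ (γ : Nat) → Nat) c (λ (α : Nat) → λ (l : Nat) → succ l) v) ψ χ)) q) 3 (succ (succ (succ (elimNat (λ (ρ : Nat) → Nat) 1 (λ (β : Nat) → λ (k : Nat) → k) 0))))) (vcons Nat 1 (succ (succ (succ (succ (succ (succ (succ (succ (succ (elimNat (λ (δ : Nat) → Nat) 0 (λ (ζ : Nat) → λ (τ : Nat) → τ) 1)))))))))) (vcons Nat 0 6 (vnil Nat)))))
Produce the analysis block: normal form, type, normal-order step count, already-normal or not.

normal form:
  vcons Nat 4 0 (vcons Nat 3 1 (vcons Nat 2 12 (vcons Nat 1 9 (vcons Nat 0 6 (vnil Nat)))))
inferred type:
  Vec Nat 5
reduction steps (normal order): 67
already normal: no
first redex: a beta-redex


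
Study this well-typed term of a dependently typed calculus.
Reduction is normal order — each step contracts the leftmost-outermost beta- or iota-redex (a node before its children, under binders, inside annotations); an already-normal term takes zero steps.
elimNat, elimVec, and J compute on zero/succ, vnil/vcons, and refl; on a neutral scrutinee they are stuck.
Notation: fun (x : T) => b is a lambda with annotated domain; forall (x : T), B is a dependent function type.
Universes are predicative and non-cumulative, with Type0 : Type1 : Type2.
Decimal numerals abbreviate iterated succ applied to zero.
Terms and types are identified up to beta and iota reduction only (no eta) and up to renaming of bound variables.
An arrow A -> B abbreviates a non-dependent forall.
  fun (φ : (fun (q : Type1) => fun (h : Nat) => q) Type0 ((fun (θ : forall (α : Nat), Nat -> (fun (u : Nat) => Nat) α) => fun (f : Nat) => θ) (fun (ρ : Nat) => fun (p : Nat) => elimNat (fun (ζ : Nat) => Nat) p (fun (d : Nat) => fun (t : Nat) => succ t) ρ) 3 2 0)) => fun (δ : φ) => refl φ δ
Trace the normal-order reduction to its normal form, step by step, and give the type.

normal-order reduction sequence:
  fun (φ : (fun (q : Type1) => fun (h : Nat) => q) Type0 ((fun (θ : forall (α : Nat), Nat -> (fun (u : Nat) => Nat) α) => fun (f : Nat) => θ) (fun (ρ : Nat) => fun (p : Nat) => elimNat (fun (ζ : Nat) => Nat) p (fun (d : Nat) => fun (t : Nat) => succ t) ρ) 3 2 0)) => fun (δ : φ) => refl φ δ
  ~> fun (φ : (fun (q : Nat) => Type0) ((fun (h : forall (θ : Nat), Nat -> (fun (α : Nat) => Nat) θ) => fun (u : Nat) => h) (fun (f : Nat) => fun (ρ : Nat) => elimNat (fun (p : Nat) => Nat) ρ (fun (ζ : Nat) => fun (d : Nat) => succ d) f) 3 2 0)) => fun (t : φ) => refl φ t
  ~> fun (φ : Type0) => fun (q : φ) => refl φ q
the term's type:
  forall (φ : Type0), forall (q : φ), Eq φ q q


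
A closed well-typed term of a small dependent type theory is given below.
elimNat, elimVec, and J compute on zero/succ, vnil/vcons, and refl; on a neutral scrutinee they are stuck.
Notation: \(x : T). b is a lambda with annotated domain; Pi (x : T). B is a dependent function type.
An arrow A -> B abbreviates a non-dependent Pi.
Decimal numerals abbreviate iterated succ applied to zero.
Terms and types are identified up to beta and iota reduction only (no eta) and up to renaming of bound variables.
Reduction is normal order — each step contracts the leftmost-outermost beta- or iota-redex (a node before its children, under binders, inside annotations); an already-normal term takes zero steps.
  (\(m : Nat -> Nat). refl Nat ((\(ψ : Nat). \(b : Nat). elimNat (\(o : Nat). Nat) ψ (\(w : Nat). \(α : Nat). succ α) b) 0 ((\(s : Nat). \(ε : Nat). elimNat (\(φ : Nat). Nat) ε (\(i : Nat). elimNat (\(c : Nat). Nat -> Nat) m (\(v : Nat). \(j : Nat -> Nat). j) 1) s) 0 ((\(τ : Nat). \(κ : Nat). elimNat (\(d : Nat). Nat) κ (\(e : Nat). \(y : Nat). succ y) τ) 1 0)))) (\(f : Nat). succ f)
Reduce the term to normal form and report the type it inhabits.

resulting normal form:
  refl Nat 1
type:
  Eq Nat 1 1
observation: the term reaches its normal form after 16 normal-order steps.


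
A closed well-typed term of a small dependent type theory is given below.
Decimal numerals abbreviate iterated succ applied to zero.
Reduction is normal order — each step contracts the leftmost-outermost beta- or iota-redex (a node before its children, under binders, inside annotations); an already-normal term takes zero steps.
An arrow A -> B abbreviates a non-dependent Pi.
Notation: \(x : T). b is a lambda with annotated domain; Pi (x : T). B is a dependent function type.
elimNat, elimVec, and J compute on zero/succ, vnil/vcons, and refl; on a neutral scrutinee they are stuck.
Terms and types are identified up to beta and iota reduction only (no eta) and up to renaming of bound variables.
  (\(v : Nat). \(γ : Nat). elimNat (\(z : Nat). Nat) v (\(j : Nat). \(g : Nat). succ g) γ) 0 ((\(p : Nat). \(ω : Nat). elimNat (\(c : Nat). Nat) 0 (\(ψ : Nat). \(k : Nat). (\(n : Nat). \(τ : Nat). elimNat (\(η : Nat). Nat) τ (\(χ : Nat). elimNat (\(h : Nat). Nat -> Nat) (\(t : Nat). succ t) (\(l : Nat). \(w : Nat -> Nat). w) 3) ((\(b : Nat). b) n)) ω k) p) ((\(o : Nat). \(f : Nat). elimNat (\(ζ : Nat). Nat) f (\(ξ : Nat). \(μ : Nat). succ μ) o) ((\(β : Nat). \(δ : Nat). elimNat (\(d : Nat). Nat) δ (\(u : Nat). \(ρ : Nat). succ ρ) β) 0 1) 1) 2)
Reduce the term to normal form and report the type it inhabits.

resulting normal form:
  4
the term's type:
  Nat


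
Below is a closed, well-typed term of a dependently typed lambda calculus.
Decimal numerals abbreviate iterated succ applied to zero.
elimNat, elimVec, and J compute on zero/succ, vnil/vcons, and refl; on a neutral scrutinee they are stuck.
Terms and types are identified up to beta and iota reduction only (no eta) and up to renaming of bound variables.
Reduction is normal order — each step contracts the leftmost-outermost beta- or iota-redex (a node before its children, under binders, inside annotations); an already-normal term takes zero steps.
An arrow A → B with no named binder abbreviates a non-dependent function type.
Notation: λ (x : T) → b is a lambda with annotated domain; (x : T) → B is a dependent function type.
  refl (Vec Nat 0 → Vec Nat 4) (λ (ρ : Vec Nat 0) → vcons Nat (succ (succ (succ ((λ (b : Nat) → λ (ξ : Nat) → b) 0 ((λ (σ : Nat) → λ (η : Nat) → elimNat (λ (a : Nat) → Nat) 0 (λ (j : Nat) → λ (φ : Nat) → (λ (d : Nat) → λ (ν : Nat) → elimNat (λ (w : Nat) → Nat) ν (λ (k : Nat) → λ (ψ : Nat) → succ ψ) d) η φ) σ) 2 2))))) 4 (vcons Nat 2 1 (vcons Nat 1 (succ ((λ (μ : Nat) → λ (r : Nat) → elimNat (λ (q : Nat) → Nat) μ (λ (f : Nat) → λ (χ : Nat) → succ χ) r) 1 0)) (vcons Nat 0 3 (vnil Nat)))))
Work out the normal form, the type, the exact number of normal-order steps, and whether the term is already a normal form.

resulting normal form:
  refl (Vec Nat 0 → Vec Nat 4) (λ (ρ : Vec Nat 0) → vcons Nat 3 4 (vcons Nat 2 1 (vcons Nat 1 2 (vcons Nat 0 3 (vnil Nat)))))
the term's type:
  Eq (Vec Nat 0 → Vec Nat 4) (λ (ρ : Vec Nat 0) → vcons Nat 3 4 (vcons Nat 2 1 (vcons Nat 1 2 (vcons Nat 0 3 (vnil Nat))))) (λ (b : Vec Nat 0) → vcons Nat 3 4 (vcons Nat 2 1 (vcons Nat 1 2 (vcons Nat 0 3 (vnil Nat)))))
normal-order step count: 5
started in normal form: no
first contracted redex: a beta-redex


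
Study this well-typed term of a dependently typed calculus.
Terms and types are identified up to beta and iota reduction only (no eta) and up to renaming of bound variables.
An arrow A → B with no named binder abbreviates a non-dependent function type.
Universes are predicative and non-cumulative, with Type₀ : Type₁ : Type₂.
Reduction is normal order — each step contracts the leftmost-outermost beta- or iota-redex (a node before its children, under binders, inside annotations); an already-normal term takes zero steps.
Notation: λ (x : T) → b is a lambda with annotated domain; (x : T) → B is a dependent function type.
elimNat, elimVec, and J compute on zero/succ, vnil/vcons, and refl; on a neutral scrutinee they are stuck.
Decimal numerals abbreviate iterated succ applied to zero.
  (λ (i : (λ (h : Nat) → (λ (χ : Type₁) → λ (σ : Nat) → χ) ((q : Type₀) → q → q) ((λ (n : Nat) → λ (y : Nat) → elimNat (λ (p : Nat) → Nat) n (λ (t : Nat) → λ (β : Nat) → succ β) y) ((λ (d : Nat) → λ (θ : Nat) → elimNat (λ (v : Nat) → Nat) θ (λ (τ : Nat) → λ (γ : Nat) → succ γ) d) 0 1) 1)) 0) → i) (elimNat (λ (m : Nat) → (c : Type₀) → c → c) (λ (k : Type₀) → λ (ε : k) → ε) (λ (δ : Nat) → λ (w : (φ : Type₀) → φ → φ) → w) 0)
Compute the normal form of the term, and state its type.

resulting normal form:
  λ (i : Type₀) → λ (h : i) → h
the term's type:
  (i : Type₀) → i → i
observation: 2 normal-order steps normalize the term, beginning with a beta-redex.


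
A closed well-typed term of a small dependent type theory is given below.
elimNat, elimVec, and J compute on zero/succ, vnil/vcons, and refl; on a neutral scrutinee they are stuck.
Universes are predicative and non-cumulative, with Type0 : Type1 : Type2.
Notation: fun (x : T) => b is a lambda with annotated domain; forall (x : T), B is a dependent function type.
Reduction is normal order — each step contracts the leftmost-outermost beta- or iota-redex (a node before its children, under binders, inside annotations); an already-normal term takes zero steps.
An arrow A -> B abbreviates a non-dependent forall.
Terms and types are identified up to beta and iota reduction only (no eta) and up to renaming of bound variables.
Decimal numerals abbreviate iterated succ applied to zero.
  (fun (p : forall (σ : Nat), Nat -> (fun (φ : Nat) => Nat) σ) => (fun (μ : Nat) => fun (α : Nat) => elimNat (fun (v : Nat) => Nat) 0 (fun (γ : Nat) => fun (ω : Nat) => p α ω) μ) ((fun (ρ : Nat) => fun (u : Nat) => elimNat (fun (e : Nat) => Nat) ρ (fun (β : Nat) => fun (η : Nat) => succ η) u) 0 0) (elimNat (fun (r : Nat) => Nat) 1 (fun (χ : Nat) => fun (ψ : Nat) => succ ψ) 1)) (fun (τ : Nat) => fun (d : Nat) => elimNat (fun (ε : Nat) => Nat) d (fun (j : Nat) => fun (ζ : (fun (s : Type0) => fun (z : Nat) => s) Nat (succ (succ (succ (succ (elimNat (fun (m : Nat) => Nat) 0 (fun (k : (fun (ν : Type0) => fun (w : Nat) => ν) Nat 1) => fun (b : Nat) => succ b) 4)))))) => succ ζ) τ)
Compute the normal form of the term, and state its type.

reduced normal form:
  0
type:
  Nat
observation: 22 normal-order steps normalize the term, beginning with a beta-redex.


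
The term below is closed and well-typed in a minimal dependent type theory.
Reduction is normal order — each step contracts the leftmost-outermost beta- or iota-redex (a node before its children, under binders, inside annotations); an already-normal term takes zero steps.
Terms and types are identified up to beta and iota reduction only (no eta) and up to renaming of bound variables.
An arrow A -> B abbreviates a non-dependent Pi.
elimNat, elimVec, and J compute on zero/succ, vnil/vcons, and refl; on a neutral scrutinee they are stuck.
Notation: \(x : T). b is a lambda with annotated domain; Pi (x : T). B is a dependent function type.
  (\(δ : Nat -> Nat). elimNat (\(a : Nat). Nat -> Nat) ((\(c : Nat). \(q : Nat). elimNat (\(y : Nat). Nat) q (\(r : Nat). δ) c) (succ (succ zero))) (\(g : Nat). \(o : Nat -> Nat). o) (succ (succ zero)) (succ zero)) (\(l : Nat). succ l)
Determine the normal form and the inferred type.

reduced normal form:
  succ (succ (succ zero))
the term's type:
  Nat


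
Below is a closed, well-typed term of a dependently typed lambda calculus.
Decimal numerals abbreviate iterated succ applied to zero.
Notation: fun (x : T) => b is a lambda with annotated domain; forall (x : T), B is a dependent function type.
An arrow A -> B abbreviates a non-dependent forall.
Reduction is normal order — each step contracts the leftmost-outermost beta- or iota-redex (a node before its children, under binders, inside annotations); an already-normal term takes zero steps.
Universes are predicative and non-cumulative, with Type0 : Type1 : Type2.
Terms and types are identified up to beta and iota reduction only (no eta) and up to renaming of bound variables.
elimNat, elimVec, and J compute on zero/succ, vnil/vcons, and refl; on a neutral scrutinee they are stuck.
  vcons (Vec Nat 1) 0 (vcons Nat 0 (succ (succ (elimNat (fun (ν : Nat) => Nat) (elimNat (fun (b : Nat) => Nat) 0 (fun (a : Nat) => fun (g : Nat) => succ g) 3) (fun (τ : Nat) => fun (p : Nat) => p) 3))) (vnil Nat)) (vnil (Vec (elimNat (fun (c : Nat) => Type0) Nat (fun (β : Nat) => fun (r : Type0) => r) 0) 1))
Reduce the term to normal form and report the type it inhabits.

resulting normal form:
  vcons (Vec Nat 1) 0 (vcons Nat 0 5 (vnil Nat)) (vnil (Vec Nat 1))
the term's type:
  Vec (Vec Nat 1) 1


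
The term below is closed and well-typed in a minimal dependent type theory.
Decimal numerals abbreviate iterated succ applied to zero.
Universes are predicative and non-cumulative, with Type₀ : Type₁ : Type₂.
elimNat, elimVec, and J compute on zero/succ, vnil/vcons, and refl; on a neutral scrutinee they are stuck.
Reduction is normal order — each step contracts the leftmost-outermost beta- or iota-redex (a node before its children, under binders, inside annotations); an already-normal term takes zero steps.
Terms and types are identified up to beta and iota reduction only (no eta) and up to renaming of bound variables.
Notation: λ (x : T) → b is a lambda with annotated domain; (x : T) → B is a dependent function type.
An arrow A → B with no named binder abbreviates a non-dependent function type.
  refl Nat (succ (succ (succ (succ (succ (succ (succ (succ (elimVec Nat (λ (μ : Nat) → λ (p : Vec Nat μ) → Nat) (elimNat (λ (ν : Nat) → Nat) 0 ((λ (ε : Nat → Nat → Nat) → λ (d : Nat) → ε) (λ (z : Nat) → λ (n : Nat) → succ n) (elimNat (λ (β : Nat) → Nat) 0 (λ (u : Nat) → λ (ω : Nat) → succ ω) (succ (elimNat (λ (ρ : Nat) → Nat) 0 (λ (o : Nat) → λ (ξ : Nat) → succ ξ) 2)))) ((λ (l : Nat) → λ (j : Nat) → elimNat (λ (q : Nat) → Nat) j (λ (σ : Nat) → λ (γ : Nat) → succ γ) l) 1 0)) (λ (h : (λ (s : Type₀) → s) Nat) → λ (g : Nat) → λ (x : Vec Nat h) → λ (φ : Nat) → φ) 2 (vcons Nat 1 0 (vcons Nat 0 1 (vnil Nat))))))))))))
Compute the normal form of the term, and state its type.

reduced normal form:
  refl Nat 9
type:
  Eq Nat 9 9
observation: 23 normal-order steps separate the term from its normal form.


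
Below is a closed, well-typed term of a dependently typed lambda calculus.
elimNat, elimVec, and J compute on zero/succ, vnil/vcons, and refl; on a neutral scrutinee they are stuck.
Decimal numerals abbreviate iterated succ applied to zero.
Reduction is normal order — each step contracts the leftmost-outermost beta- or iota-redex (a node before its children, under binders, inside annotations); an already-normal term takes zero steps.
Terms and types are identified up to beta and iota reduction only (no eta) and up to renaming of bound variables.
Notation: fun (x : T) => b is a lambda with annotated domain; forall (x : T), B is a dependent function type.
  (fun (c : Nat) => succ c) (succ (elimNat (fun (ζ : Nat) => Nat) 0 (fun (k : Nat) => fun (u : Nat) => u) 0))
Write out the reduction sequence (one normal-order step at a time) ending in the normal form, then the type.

reduction (normal order):
  (fun (c : Nat) => succ c) (succ (elimNat (fun (ζ : Nat) => Nat) 0 (fun (k : Nat) => fun (u : Nat) => u) 0))
  ~> succ (succ (elimNat (fun (c : Nat) => Nat) 0 (fun (ζ : Nat) => fun (k : Nat) => k) 0))
  ~> 2
the term's type:
  Nat


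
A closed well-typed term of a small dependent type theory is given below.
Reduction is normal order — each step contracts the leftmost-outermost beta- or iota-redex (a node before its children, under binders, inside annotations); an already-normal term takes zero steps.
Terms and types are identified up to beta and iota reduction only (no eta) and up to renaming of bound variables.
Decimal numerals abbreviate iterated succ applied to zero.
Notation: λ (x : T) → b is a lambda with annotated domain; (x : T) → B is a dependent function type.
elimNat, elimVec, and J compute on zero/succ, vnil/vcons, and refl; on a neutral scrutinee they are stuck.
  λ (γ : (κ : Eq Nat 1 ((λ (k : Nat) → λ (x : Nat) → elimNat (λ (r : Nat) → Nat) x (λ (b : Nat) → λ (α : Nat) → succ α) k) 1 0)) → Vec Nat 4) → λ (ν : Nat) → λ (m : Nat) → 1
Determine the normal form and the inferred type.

reduced normal form:
  λ (γ : (κ : Eq Nat 1 1) → Vec Nat 4) → λ (k : Nat) → λ (x : Nat) → 1
inferred type:
  (γ : (κ : Eq Nat 1 1) → Vec Nat 4) → (k : Nat) → (x : Nat) → Nat


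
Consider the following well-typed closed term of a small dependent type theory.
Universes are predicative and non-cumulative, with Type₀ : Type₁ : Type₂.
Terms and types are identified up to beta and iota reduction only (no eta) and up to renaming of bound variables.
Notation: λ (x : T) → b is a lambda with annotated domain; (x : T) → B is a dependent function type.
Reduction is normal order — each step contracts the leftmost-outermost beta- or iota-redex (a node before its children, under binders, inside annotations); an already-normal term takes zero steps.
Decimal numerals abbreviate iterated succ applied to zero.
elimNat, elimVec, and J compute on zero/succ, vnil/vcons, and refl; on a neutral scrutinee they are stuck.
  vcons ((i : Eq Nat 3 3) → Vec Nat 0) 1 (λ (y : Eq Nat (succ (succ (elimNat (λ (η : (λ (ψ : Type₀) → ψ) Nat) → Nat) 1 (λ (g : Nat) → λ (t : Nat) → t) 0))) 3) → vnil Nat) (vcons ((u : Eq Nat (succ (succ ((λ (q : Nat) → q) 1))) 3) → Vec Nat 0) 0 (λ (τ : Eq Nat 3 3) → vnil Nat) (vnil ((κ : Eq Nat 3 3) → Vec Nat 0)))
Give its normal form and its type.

resulting normal form:
  vcons ((i : Eq Nat 3 3) → Vec Nat 0) 1 (λ (y : Eq Nat 3 3) → vnil Nat) (vcons ((η : Eq Nat 3 3) → Vec Nat 0) 0 (λ (ψ : Eq Nat 3 3) → vnil Nat) (vnil ((g : Eq Nat 3 3) → Vec Nat 0)))
the term's type:
  Vec ((i : Eq Nat 3 3) → Vec Nat 0) 2
observation: the term reaches its normal form after 2 normal-order steps.


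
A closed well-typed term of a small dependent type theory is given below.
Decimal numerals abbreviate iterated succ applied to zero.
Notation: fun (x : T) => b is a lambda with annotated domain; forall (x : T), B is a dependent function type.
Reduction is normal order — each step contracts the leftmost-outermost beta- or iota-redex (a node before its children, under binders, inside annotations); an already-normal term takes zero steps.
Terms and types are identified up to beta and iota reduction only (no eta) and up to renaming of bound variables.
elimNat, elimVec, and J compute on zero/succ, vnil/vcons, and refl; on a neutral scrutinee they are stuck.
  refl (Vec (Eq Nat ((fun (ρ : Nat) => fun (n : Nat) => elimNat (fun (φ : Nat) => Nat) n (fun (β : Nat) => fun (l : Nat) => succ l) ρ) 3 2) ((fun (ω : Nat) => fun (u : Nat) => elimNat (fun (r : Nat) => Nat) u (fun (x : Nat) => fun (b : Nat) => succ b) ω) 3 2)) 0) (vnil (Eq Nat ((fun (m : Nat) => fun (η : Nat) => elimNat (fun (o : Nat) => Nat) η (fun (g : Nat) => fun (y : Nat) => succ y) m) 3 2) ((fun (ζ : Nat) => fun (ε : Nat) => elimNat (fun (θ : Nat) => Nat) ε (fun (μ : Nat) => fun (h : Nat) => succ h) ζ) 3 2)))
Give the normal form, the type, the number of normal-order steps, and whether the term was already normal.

resulting normal form:
  refl (Vec (Eq Nat 5 5) 0) (vnil (Eq Nat 5 5))
type:
  Eq (Vec (Eq Nat 5 5) 0) (vnil (Eq Nat 5 5)) (vnil (Eq Nat 5 5))
steps to reach normal form (normal order): 48
already normal: no
first contracted redex: a beta-redex


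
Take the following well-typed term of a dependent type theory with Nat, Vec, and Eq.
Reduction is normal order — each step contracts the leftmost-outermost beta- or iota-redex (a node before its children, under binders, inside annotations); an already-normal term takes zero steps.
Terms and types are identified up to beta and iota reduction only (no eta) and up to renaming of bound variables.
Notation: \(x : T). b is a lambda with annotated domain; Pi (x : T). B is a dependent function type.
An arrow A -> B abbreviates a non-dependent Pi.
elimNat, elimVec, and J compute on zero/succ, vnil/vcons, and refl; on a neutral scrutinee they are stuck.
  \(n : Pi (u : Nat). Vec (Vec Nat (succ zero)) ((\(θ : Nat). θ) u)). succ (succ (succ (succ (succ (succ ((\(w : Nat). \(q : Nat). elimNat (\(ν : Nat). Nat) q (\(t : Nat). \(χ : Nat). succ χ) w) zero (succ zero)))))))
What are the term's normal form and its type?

normal form:
  \(n : Pi (u : Nat). Vec (Vec Nat (succ zero)) u). succ (succ (succ (succ (succ (succ (succ zero))))))
the term's type:
  (Pi (n : Nat). Vec (Vec Nat (succ zero)) n) -> Nat
observation: 4 normal-order steps separate the term from its normal form.


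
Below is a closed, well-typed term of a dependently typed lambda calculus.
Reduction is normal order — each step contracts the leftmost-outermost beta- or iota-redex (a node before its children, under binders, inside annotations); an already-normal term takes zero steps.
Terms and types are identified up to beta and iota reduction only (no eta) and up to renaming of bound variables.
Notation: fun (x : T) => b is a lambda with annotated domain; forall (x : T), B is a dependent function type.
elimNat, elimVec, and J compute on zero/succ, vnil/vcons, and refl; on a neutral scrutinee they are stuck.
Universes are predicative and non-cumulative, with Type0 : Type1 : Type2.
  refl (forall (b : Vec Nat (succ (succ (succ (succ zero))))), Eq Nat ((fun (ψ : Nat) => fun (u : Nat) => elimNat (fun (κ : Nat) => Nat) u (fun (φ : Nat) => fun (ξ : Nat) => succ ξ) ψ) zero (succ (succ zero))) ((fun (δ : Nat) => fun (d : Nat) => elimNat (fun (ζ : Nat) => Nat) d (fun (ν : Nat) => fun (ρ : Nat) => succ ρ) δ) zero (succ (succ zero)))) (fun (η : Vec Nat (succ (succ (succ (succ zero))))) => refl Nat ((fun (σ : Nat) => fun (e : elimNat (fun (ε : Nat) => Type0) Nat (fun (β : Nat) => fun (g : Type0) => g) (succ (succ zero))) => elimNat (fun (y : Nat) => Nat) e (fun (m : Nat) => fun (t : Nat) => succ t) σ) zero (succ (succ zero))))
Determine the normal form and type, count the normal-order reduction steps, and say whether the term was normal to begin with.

reduced normal form:
  refl (forall (b : Vec Nat (succ (succ (succ (succ zero))))), Eq Nat (succ (succ zero)) (succ (succ zero))) (fun (ψ : Vec Nat (succ (succ (succ (succ zero))))) => refl Nat (succ (succ zero)))
the term's type:
  Eq (forall (b : Vec Nat (succ (succ (succ (succ zero))))), Eq Nat (succ (succ zero)) (succ (succ zero))) (fun (ψ : Vec Nat (succ (succ (succ (succ zero))))) => refl Nat (succ (succ zero))) (fun (u : Vec Nat (succ (succ (succ (succ zero))))) => refl Nat (succ (succ zero)))
reduction steps (normal order): 9
already normal: no
first redex: a beta-redex
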